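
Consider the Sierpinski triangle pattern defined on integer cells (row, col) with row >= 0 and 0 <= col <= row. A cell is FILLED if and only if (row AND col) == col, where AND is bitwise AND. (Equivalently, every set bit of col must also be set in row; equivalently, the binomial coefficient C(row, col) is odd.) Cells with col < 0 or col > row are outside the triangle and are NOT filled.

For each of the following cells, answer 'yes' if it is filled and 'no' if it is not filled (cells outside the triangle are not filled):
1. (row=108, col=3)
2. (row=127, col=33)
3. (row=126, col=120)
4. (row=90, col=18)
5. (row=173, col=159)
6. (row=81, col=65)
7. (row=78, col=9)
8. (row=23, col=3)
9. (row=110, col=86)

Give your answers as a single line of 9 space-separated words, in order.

Answer: no yes yes yes no yes no yes no

Derivation:
(108,3): row=0b1101100, col=0b11, row AND col = 0b0 = 0; 0 != 3 -> empty
(127,33): row=0b1111111, col=0b100001, row AND col = 0b100001 = 33; 33 == 33 -> filled
(126,120): row=0b1111110, col=0b1111000, row AND col = 0b1111000 = 120; 120 == 120 -> filled
(90,18): row=0b1011010, col=0b10010, row AND col = 0b10010 = 18; 18 == 18 -> filled
(173,159): row=0b10101101, col=0b10011111, row AND col = 0b10001101 = 141; 141 != 159 -> empty
(81,65): row=0b1010001, col=0b1000001, row AND col = 0b1000001 = 65; 65 == 65 -> filled
(78,9): row=0b1001110, col=0b1001, row AND col = 0b1000 = 8; 8 != 9 -> empty
(23,3): row=0b10111, col=0b11, row AND col = 0b11 = 3; 3 == 3 -> filled
(110,86): row=0b1101110, col=0b1010110, row AND col = 0b1000110 = 70; 70 != 86 -> empty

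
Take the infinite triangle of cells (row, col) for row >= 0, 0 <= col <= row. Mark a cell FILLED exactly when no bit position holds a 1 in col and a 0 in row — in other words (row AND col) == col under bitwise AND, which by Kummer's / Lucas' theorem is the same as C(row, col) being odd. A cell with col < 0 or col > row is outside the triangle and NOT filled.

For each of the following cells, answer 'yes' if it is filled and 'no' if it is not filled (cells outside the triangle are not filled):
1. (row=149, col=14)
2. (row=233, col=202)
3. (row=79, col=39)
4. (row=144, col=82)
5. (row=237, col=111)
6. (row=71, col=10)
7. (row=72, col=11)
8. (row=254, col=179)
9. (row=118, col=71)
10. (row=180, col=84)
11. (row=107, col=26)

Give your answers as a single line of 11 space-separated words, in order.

(149,14): row=0b10010101, col=0b1110, row AND col = 0b100 = 4; 4 != 14 -> empty
(233,202): row=0b11101001, col=0b11001010, row AND col = 0b11001000 = 200; 200 != 202 -> empty
(79,39): row=0b1001111, col=0b100111, row AND col = 0b111 = 7; 7 != 39 -> empty
(144,82): row=0b10010000, col=0b1010010, row AND col = 0b10000 = 16; 16 != 82 -> empty
(237,111): row=0b11101101, col=0b1101111, row AND col = 0b1101101 = 109; 109 != 111 -> empty
(71,10): row=0b1000111, col=0b1010, row AND col = 0b10 = 2; 2 != 10 -> empty
(72,11): row=0b1001000, col=0b1011, row AND col = 0b1000 = 8; 8 != 11 -> empty
(254,179): row=0b11111110, col=0b10110011, row AND col = 0b10110010 = 178; 178 != 179 -> empty
(118,71): row=0b1110110, col=0b1000111, row AND col = 0b1000110 = 70; 70 != 71 -> empty
(180,84): row=0b10110100, col=0b1010100, row AND col = 0b10100 = 20; 20 != 84 -> empty
(107,26): row=0b1101011, col=0b11010, row AND col = 0b1010 = 10; 10 != 26 -> empty

Answer: no no no no no no no no no no no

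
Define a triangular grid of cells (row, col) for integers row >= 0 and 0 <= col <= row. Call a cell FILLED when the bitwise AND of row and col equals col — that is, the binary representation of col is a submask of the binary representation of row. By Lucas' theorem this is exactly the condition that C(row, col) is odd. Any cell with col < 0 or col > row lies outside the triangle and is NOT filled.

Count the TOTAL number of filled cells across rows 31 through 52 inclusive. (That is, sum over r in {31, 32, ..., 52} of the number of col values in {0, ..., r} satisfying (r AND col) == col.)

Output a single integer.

Answer: 238

Derivation:
r31=11111 pc5: +32 =32
r32=100000 pc1: +2 =34
r33=100001 pc2: +4 =38
r34=100010 pc2: +4 =42
r35=100011 pc3: +8 =50
r36=100100 pc2: +4 =54
r37=100101 pc3: +8 =62
r38=100110 pc3: +8 =70
r39=100111 pc4: +16 =86
r40=101000 pc2: +4 =90
r41=101001 pc3: +8 =98
r42=101010 pc3: +8 =106
r43=101011 pc4: +16 =122
r44=101100 pc3: +8 =130
r45=101101 pc4: +16 =146
r46=101110 pc4: +16 =162
r47=101111 pc5: +32 =194
r48=110000 pc2: +4 =198
r49=110001 pc3: +8 =206
r50=110010 pc3: +8 =214
r51=110011 pc4: +16 =230
r52=110100 pc3: +8 =238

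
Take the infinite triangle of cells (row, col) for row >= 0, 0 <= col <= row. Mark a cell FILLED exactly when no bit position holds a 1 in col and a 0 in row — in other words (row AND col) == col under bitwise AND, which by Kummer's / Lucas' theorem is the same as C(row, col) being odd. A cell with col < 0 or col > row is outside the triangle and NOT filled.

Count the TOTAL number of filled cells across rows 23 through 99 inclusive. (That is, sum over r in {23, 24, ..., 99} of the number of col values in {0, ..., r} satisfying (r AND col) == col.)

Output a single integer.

Answer: 1132

Derivation:
r23=10111 pc4: +16 =16
r24=11000 pc2: +4 =20
r25=11001 pc3: +8 =28
r26=11010 pc3: +8 =36
r27=11011 pc4: +16 =52
r28=11100 pc3: +8 =60
r29=11101 pc4: +16 =76
r30=11110 pc4: +16 =92
r31=11111 pc5: +32 =124
r32=100000 pc1: +2 =126
r33=100001 pc2: +4 =130
r34=100010 pc2: +4 =134
r35=100011 pc3: +8 =142
r36=100100 pc2: +4 =146
r37=100101 pc3: +8 =154
r38=100110 pc3: +8 =162
r39=100111 pc4: +16 =178
r40=101000 pc2: +4 =182
r41=101001 pc3: +8 =190
r42=101010 pc3: +8 =198
r43=101011 pc4: +16 =214
r44=101100 pc3: +8 =222
r45=101101 pc4: +16 =238
r46=101110 pc4: +16 =254
r47=101111 pc5: +32 =286
r48=110000 pc2: +4 =290
r49=110001 pc3: +8 =298
r50=110010 pc3: +8 =306
r51=110011 pc4: +16 =322
r52=110100 pc3: +8 =330
r53=110101 pc4: +16 =346
r54=110110 pc4: +16 =362
r55=110111 pc5: +32 =394
r56=111000 pc3: +8 =402
r57=111001 pc4: +16 =418
r58=111010 pc4: +16 =434
r59=111011 pc5: +32 =466
r60=111100 pc4: +16 =482
r61=111101 pc5: +32 =514
r62=111110 pc5: +32 =546
r63=111111 pc6: +64 =610
r64=1000000 pc1: +2 =612
r65=1000001 pc2: +4 =616
r66=1000010 pc2: +4 =620
r67=1000011 pc3: +8 =628
r68=1000100 pc2: +4 =632
r69=1000101 pc3: +8 =640
r70=1000110 pc3: +8 =648
r71=1000111 pc4: +16 =664
r72=1001000 pc2: +4 =668
r73=1001001 pc3: +8 =676
r74=1001010 pc3: +8 =684
r75=1001011 pc4: +16 =700
r76=1001100 pc3: +8 =708
r77=1001101 pc4: +16 =724
r78=1001110 pc4: +16 =740
r79=1001111 pc5: +32 =772
r80=1010000 pc2: +4 =776
r81=1010001 pc3: +8 =784
r82=1010010 pc3: +8 =792
r83=1010011 pc4: +16 =808
r84=1010100 pc3: +8 =816
r85=1010101 pc4: +16 =832
r86=1010110 pc4: +16 =848
r87=1010111 pc5: +32 =880
r88=1011000 pc3: +8 =888
r89=1011001 pc4: +16 =904
r90=1011010 pc4: +16 =920
r91=1011011 pc5: +32 =952
r92=1011100 pc4: +16 =968
r93=1011101 pc5: +32 =1000
r94=1011110 pc5: +32 =1032
r95=1011111 pc6: +64 =1096
r96=1100000 pc2: +4 =1100
r97=1100001 pc3: +8 =1108
r98=1100010 pc3: +8 =1116
r99=1100011 pc4: +16 =1132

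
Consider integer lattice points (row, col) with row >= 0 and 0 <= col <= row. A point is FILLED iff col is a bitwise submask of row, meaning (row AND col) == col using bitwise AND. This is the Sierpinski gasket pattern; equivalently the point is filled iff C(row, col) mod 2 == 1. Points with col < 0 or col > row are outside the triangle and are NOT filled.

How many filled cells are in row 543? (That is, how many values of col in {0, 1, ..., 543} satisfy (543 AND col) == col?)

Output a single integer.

Answer: 64

Derivation:
543 in binary = 1000011111
popcount(543) = number of 1-bits in 1000011111 = 6
A col c satisfies (543 AND c) == c iff every set bit of c is also set in 543; each of the 6 set bits of 543 can independently be on or off in c.
count = 2^6 = 64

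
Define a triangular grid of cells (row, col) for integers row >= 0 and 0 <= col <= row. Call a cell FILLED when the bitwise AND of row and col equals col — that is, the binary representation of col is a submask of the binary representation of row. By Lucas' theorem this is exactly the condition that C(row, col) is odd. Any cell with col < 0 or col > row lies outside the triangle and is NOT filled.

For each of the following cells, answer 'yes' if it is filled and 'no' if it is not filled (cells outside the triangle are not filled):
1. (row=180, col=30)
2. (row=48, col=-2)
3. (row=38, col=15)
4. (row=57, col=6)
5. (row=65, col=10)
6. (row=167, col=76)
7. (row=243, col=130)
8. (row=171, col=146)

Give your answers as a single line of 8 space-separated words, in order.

(180,30): row=0b10110100, col=0b11110, row AND col = 0b10100 = 20; 20 != 30 -> empty
(48,-2): col outside [0, 48] -> not filled
(38,15): row=0b100110, col=0b1111, row AND col = 0b110 = 6; 6 != 15 -> empty
(57,6): row=0b111001, col=0b110, row AND col = 0b0 = 0; 0 != 6 -> empty
(65,10): row=0b1000001, col=0b1010, row AND col = 0b0 = 0; 0 != 10 -> empty
(167,76): row=0b10100111, col=0b1001100, row AND col = 0b100 = 4; 4 != 76 -> empty
(243,130): row=0b11110011, col=0b10000010, row AND col = 0b10000010 = 130; 130 == 130 -> filled
(171,146): row=0b10101011, col=0b10010010, row AND col = 0b10000010 = 130; 130 != 146 -> empty

Answer: no no no no no no yes no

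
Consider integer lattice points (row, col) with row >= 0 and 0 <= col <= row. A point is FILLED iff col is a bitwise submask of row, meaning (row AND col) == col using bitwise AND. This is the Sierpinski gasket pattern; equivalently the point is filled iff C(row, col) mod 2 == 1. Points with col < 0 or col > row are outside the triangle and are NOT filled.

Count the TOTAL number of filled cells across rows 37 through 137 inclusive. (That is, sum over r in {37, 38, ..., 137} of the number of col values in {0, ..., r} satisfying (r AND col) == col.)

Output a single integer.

r37=100101 pc3: +8 =8
r38=100110 pc3: +8 =16
r39=100111 pc4: +16 =32
r40=101000 pc2: +4 =36
r41=101001 pc3: +8 =44
r42=101010 pc3: +8 =52
r43=101011 pc4: +16 =68
r44=101100 pc3: +8 =76
r45=101101 pc4: +16 =92
r46=101110 pc4: +16 =108
r47=101111 pc5: +32 =140
r48=110000 pc2: +4 =144
r49=110001 pc3: +8 =152
r50=110010 pc3: +8 =160
r51=110011 pc4: +16 =176
r52=110100 pc3: +8 =184
r53=110101 pc4: +16 =200
r54=110110 pc4: +16 =216
r55=110111 pc5: +32 =248
r56=111000 pc3: +8 =256
r57=111001 pc4: +16 =272
r58=111010 pc4: +16 =288
r59=111011 pc5: +32 =320
r60=111100 pc4: +16 =336
r61=111101 pc5: +32 =368
r62=111110 pc5: +32 =400
r63=111111 pc6: +64 =464
r64=1000000 pc1: +2 =466
r65=1000001 pc2: +4 =470
r66=1000010 pc2: +4 =474
r67=1000011 pc3: +8 =482
r68=1000100 pc2: +4 =486
r69=1000101 pc3: +8 =494
r70=1000110 pc3: +8 =502
r71=1000111 pc4: +16 =518
r72=1001000 pc2: +4 =522
r73=1001001 pc3: +8 =530
r74=1001010 pc3: +8 =538
r75=1001011 pc4: +16 =554
r76=1001100 pc3: +8 =562
r77=1001101 pc4: +16 =578
r78=1001110 pc4: +16 =594
r79=1001111 pc5: +32 =626
r80=1010000 pc2: +4 =630
r81=1010001 pc3: +8 =638
r82=1010010 pc3: +8 =646
r83=1010011 pc4: +16 =662
r84=1010100 pc3: +8 =670
r85=1010101 pc4: +16 =686
r86=1010110 pc4: +16 =702
r87=1010111 pc5: +32 =734
r88=1011000 pc3: +8 =742
r89=1011001 pc4: +16 =758
r90=1011010 pc4: +16 =774
r91=1011011 pc5: +32 =806
r92=1011100 pc4: +16 =822
r93=1011101 pc5: +32 =854
r94=1011110 pc5: +32 =886
r95=1011111 pc6: +64 =950
r96=1100000 pc2: +4 =954
r97=1100001 pc3: +8 =962
r98=1100010 pc3: +8 =970
r99=1100011 pc4: +16 =986
r100=1100100 pc3: +8 =994
r101=1100101 pc4: +16 =1010
r102=1100110 pc4: +16 =1026
r103=1100111 pc5: +32 =1058
r104=1101000 pc3: +8 =1066
r105=1101001 pc4: +16 =1082
r106=1101010 pc4: +16 =1098
r107=1101011 pc5: +32 =1130
r108=1101100 pc4: +16 =1146
r109=1101101 pc5: +32 =1178
r110=1101110 pc5: +32 =1210
r111=1101111 pc6: +64 =1274
r112=1110000 pc3: +8 =1282
r113=1110001 pc4: +16 =1298
r114=1110010 pc4: +16 =1314
r115=1110011 pc5: +32 =1346
r116=1110100 pc4: +16 =1362
r117=1110101 pc5: +32 =1394
r118=1110110 pc5: +32 =1426
r119=1110111 pc6: +64 =1490
r120=1111000 pc4: +16 =1506
r121=1111001 pc5: +32 =1538
r122=1111010 pc5: +32 =1570
r123=1111011 pc6: +64 =1634
r124=1111100 pc5: +32 =1666
r125=1111101 pc6: +64 =1730
r126=1111110 pc6: +64 =1794
r127=1111111 pc7: +128 =1922
r128=10000000 pc1: +2 =1924
r129=10000001 pc2: +4 =1928
r130=10000010 pc2: +4 =1932
r131=10000011 pc3: +8 =1940
r132=10000100 pc2: +4 =1944
r133=10000101 pc3: +8 =1952
r134=10000110 pc3: +8 =1960
r135=10000111 pc4: +16 =1976
r136=10001000 pc2: +4 =1980
r137=10001001 pc3: +8 =1988

Answer: 1988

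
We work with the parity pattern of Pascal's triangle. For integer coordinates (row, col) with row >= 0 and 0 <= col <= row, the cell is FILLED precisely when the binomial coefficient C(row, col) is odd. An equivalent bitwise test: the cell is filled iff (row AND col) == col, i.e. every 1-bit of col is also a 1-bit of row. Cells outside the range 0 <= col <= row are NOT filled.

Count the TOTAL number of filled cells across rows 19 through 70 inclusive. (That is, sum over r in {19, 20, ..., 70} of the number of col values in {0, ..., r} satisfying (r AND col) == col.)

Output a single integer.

r19=10011 pc3: +8 =8
r20=10100 pc2: +4 =12
r21=10101 pc3: +8 =20
r22=10110 pc3: +8 =28
r23=10111 pc4: +16 =44
r24=11000 pc2: +4 =48
r25=11001 pc3: +8 =56
r26=11010 pc3: +8 =64
r27=11011 pc4: +16 =80
r28=11100 pc3: +8 =88
r29=11101 pc4: +16 =104
r30=11110 pc4: +16 =120
r31=11111 pc5: +32 =152
r32=100000 pc1: +2 =154
r33=100001 pc2: +4 =158
r34=100010 pc2: +4 =162
r35=100011 pc3: +8 =170
r36=100100 pc2: +4 =174
r37=100101 pc3: +8 =182
r38=100110 pc3: +8 =190
r39=100111 pc4: +16 =206
r40=101000 pc2: +4 =210
r41=101001 pc3: +8 =218
r42=101010 pc3: +8 =226
r43=101011 pc4: +16 =242
r44=101100 pc3: +8 =250
r45=101101 pc4: +16 =266
r46=101110 pc4: +16 =282
r47=101111 pc5: +32 =314
r48=110000 pc2: +4 =318
r49=110001 pc3: +8 =326
r50=110010 pc3: +8 =334
r51=110011 pc4: +16 =350
r52=110100 pc3: +8 =358
r53=110101 pc4: +16 =374
r54=110110 pc4: +16 =390
r55=110111 pc5: +32 =422
r56=111000 pc3: +8 =430
r57=111001 pc4: +16 =446
r58=111010 pc4: +16 =462
r59=111011 pc5: +32 =494
r60=111100 pc4: +16 =510
r61=111101 pc5: +32 =542
r62=111110 pc5: +32 =574
r63=111111 pc6: +64 =638
r64=1000000 pc1: +2 =640
r65=1000001 pc2: +4 =644
r66=1000010 pc2: +4 =648
r67=1000011 pc3: +8 =656
r68=1000100 pc2: +4 =660
r69=1000101 pc3: +8 =668
r70=1000110 pc3: +8 =676

Answer: 676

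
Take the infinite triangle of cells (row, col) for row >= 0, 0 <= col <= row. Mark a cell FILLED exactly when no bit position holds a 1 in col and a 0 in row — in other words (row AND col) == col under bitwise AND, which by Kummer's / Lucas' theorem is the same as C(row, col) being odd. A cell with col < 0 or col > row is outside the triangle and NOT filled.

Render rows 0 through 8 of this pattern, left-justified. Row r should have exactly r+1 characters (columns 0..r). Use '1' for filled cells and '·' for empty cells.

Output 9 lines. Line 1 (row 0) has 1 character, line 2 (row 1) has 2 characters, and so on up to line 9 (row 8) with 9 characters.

Answer: 1
11
1·1
1111
1···1
11··11
1·1·1·1
11111111
1·······1

Derivation:
r0=0: 1
r1=1: 11
r2=10: 1·1
r3=11: 1111
r4=100: 1···1
r5=101: 11··11
r6=110: 1·1·1·1
r7=111: 11111111
r8=1000: 1·······1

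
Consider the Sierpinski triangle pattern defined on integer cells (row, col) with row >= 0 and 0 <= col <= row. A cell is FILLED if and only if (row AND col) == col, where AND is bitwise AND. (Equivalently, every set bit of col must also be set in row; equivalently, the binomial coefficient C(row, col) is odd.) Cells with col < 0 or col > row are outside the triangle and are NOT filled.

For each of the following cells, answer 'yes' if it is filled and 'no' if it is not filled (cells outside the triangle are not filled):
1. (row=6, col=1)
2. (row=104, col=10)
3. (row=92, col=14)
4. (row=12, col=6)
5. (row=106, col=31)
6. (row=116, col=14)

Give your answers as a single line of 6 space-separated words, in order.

(6,1): row=0b110, col=0b1, row AND col = 0b0 = 0; 0 != 1 -> empty
(104,10): row=0b1101000, col=0b1010, row AND col = 0b1000 = 8; 8 != 10 -> empty
(92,14): row=0b1011100, col=0b1110, row AND col = 0b1100 = 12; 12 != 14 -> empty
(12,6): row=0b1100, col=0b110, row AND col = 0b100 = 4; 4 != 6 -> empty
(106,31): row=0b1101010, col=0b11111, row AND col = 0b1010 = 10; 10 != 31 -> empty
(116,14): row=0b1110100, col=0b1110, row AND col = 0b100 = 4; 4 != 14 -> empty

Answer: no no no no no no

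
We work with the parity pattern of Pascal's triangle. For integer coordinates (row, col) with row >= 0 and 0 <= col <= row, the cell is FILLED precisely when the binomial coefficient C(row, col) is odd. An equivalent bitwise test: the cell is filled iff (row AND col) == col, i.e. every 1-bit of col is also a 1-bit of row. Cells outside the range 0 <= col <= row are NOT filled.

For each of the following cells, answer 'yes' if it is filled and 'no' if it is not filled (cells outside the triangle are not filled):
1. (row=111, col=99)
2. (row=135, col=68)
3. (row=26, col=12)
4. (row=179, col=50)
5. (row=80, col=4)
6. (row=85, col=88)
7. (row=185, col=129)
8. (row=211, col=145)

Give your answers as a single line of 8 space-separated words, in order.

Answer: yes no no yes no no yes yes

Derivation:
(111,99): row=0b1101111, col=0b1100011, row AND col = 0b1100011 = 99; 99 == 99 -> filled
(135,68): row=0b10000111, col=0b1000100, row AND col = 0b100 = 4; 4 != 68 -> empty
(26,12): row=0b11010, col=0b1100, row AND col = 0b1000 = 8; 8 != 12 -> empty
(179,50): row=0b10110011, col=0b110010, row AND col = 0b110010 = 50; 50 == 50 -> filled
(80,4): row=0b1010000, col=0b100, row AND col = 0b0 = 0; 0 != 4 -> empty
(85,88): col outside [0, 85] -> not filled
(185,129): row=0b10111001, col=0b10000001, row AND col = 0b10000001 = 129; 129 == 129 -> filled
(211,145): row=0b11010011, col=0b10010001, row AND col = 0b10010001 = 145; 145 == 145 -> filled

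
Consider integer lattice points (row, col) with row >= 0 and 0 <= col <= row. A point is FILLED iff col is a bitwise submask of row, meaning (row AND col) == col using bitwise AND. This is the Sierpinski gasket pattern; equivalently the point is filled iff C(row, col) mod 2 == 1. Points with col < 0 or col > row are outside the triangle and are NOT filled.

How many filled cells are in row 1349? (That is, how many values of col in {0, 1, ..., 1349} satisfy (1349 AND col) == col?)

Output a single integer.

1349 in binary = 10101000101
popcount(1349) = number of 1-bits in 10101000101 = 5
A col c satisfies (1349 AND c) == c iff every set bit of c is also set in 1349; each of the 5 set bits of 1349 can independently be on or off in c.
count = 2^5 = 32

Answer: 32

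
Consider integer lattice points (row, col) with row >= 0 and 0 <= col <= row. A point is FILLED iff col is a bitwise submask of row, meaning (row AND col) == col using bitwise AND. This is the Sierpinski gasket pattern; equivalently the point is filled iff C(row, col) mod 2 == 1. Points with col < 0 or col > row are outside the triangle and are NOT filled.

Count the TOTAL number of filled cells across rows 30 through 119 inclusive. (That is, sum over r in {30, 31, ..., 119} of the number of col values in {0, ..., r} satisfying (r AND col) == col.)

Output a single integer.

r30=11110 pc4: +16 =16
r31=11111 pc5: +32 =48
r32=100000 pc1: +2 =50
r33=100001 pc2: +4 =54
r34=100010 pc2: +4 =58
r35=100011 pc3: +8 =66
r36=100100 pc2: +4 =70
r37=100101 pc3: +8 =78
r38=100110 pc3: +8 =86
r39=100111 pc4: +16 =102
r40=101000 pc2: +4 =106
r41=101001 pc3: +8 =114
r42=101010 pc3: +8 =122
r43=101011 pc4: +16 =138
r44=101100 pc3: +8 =146
r45=101101 pc4: +16 =162
r46=101110 pc4: +16 =178
r47=101111 pc5: +32 =210
r48=110000 pc2: +4 =214
r49=110001 pc3: +8 =222
r50=110010 pc3: +8 =230
r51=110011 pc4: +16 =246
r52=110100 pc3: +8 =254
r53=110101 pc4: +16 =270
r54=110110 pc4: +16 =286
r55=110111 pc5: +32 =318
r56=111000 pc3: +8 =326
r57=111001 pc4: +16 =342
r58=111010 pc4: +16 =358
r59=111011 pc5: +32 =390
r60=111100 pc4: +16 =406
r61=111101 pc5: +32 =438
r62=111110 pc5: +32 =470
r63=111111 pc6: +64 =534
r64=1000000 pc1: +2 =536
r65=1000001 pc2: +4 =540
r66=1000010 pc2: +4 =544
r67=1000011 pc3: +8 =552
r68=1000100 pc2: +4 =556
r69=1000101 pc3: +8 =564
r70=1000110 pc3: +8 =572
r71=1000111 pc4: +16 =588
r72=1001000 pc2: +4 =592
r73=1001001 pc3: +8 =600
r74=1001010 pc3: +8 =608
r75=1001011 pc4: +16 =624
r76=1001100 pc3: +8 =632
r77=1001101 pc4: +16 =648
r78=1001110 pc4: +16 =664
r79=1001111 pc5: +32 =696
r80=1010000 pc2: +4 =700
r81=1010001 pc3: +8 =708
r82=1010010 pc3: +8 =716
r83=1010011 pc4: +16 =732
r84=1010100 pc3: +8 =740
r85=1010101 pc4: +16 =756
r86=1010110 pc4: +16 =772
r87=1010111 pc5: +32 =804
r88=1011000 pc3: +8 =812
r89=1011001 pc4: +16 =828
r90=1011010 pc4: +16 =844
r91=1011011 pc5: +32 =876
r92=1011100 pc4: +16 =892
r93=1011101 pc5: +32 =924
r94=1011110 pc5: +32 =956
r95=1011111 pc6: +64 =1020
r96=1100000 pc2: +4 =1024
r97=1100001 pc3: +8 =1032
r98=1100010 pc3: +8 =1040
r99=1100011 pc4: +16 =1056
r100=1100100 pc3: +8 =1064
r101=1100101 pc4: +16 =1080
r102=1100110 pc4: +16 =1096
r103=1100111 pc5: +32 =1128
r104=1101000 pc3: +8 =1136
r105=1101001 pc4: +16 =1152
r106=1101010 pc4: +16 =1168
r107=1101011 pc5: +32 =1200
r108=1101100 pc4: +16 =1216
r109=1101101 pc5: +32 =1248
r110=1101110 pc5: +32 =1280
r111=1101111 pc6: +64 =1344
r112=1110000 pc3: +8 =1352
r113=1110001 pc4: +16 =1368
r114=1110010 pc4: +16 =1384
r115=1110011 pc5: +32 =1416
r116=1110100 pc4: +16 =1432
r117=1110101 pc5: +32 =1464
r118=1110110 pc5: +32 =1496
r119=1110111 pc6: +64 =1560

Answer: 1560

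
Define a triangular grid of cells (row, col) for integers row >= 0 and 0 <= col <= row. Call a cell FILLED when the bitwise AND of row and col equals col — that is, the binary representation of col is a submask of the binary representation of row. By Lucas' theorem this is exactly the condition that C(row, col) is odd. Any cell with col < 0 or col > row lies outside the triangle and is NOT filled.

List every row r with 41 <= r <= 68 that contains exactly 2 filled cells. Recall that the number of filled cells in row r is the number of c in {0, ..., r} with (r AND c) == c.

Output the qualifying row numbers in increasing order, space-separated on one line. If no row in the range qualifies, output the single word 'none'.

Row r has 2^popcount(r) filled cells, so we need popcount(r) = log2(2) = 1.
Scan r = 41..68 and keep those with exactly 1 one-bits:
r=41=101001 popcount=3 -> skip
r=42=101010 popcount=3 -> skip
r=43=101011 popcount=4 -> skip
r=44=101100 popcount=3 -> skip
r=45=101101 popcount=4 -> skip
r=46=101110 popcount=4 -> skip
r=47=101111 popcount=5 -> skip
r=48=110000 popcount=2 -> skip
r=49=110001 popcount=3 -> skip
r=50=110010 popcount=3 -> skip
r=51=110011 popcount=4 -> skip
r=52=110100 popcount=3 -> skip
r=53=110101 popcount=4 -> skip
r=54=110110 popcount=4 -> skip
r=55=110111 popcount=5 -> skip
r=56=111000 popcount=3 -> skip
r=57=111001 popcount=4 -> skip
r=58=111010 popcount=4 -> skip
r=59=111011 popcount=5 -> skip
r=60=111100 popcount=4 -> skip
r=61=111101 popcount=5 -> skip
r=62=111110 popcount=5 -> skip
r=63=111111 popcount=6 -> skip
r=64=1000000 popcount=1 -> KEEP
r=65=1000001 popcount=2 -> skip
r=66=1000010 popcount=2 -> skip
r=67=1000011 popcount=3 -> skip
r=68=1000100 popcount=2 -> skip
Kept rows: 64

Answer: 64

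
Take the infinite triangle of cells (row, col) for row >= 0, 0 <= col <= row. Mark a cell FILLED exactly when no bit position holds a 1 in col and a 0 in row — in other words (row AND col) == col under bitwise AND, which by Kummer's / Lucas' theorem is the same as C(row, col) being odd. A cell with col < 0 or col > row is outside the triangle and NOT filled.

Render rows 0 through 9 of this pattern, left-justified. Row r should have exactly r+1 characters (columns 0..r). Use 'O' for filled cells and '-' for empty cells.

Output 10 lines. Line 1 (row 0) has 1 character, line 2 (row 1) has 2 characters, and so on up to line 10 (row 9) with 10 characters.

r0=0: O
r1=1: OO
r2=10: O-O
r3=11: OOOO
r4=100: O---O
r5=101: OO--OO
r6=110: O-O-O-O
r7=111: OOOOOOOO
r8=1000: O-------O
r9=1001: OO------OO

Answer: O
OO
O-O
OOOO
O---O
OO--OO
O-O-O-O
OOOOOOOO
O-------O
OO------OO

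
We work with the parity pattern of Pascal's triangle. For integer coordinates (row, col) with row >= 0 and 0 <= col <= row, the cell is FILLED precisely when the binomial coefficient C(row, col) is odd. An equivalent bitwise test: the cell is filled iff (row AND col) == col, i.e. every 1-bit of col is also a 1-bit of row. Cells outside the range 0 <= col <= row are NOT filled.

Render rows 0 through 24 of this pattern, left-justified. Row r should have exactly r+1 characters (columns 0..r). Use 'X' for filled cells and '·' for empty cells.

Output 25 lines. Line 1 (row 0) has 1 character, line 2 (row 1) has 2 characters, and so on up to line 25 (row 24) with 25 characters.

Answer: X
XX
X·X
XXXX
X···X
XX··XX
X·X·X·X
XXXXXXXX
X·······X
XX······XX
X·X·····X·X
XXXX····XXXX
X···X···X···X
XX··XX··XX··XX
X·X·X·X·X·X·X·X
XXXXXXXXXXXXXXXX
X···············X
XX··············XX
X·X·············X·X
XXXX············XXXX
X···X···········X···X
XX··XX··········XX··XX
X·X·X·X·········X·X·X·X
XXXXXXXX········XXXXXXXX
X·······X·······X·······X

Derivation:
r0=0: X
r1=1: XX
r2=10: X·X
r3=11: XXXX
r4=100: X···X
r5=101: XX··XX
r6=110: X·X·X·X
r7=111: XXXXXXXX
r8=1000: X·······X
r9=1001: XX······XX
r10=1010: X·X·····X·X
r11=1011: XXXX····XXXX
r12=1100: X···X···X···X
r13=1101: XX··XX··XX··XX
r14=1110: X·X·X·X·X·X·X·X
r15=1111: XXXXXXXXXXXXXXXX
r16=10000: X···············X
r17=10001: XX··············XX
r18=10010: X·X·············X·X
r19=10011: XXXX············XXXX
r20=10100: X···X···········X···X
r21=10101: XX··XX··········XX··XX
r22=10110: X·X·X·X·········X·X·X·X
r23=10111: XXXXXXXX········XXXXXXXX
r24=11000: X·······X·······X·······X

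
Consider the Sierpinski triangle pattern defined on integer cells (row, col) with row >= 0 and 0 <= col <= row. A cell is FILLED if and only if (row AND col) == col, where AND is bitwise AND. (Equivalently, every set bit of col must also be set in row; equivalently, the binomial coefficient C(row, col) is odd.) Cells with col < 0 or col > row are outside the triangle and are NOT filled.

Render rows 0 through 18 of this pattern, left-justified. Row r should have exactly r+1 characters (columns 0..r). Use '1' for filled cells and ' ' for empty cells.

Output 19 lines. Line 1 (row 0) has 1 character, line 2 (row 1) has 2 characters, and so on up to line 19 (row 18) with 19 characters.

Answer: 1
11
1 1
1111
1   1
11  11
1 1 1 1
11111111
1       1
11      11
1 1     1 1
1111    1111
1   1   1   1
11  11  11  11
1 1 1 1 1 1 1 1
1111111111111111
1               1
11              11
1 1             1 1

Derivation:
r0=0: 1
r1=1: 11
r2=10: 1 1
r3=11: 1111
r4=100: 1   1
r5=101: 11  11
r6=110: 1 1 1 1
r7=111: 11111111
r8=1000: 1       1
r9=1001: 11      11
r10=1010: 1 1     1 1
r11=1011: 1111    1111
r12=1100: 1   1   1   1
r13=1101: 11  11  11  11
r14=1110: 1 1 1 1 1 1 1 1
r15=1111: 1111111111111111
r16=10000: 1               1
r17=10001: 11              11
r18=10010: 1 1             1 1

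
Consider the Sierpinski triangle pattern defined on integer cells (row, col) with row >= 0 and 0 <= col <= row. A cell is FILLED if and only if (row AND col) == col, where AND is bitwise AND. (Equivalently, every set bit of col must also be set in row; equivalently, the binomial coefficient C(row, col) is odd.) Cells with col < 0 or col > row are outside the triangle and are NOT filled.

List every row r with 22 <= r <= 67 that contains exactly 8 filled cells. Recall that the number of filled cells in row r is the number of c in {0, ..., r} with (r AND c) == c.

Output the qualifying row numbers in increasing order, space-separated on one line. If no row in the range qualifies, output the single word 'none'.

Answer: 22 25 26 28 35 37 38 41 42 44 49 50 52 56 67

Derivation:
Row r has 2^popcount(r) filled cells, so we need popcount(r) = log2(8) = 3.
Scan r = 22..67 and keep those with exactly 3 one-bits:
r=22=10110 popcount=3 -> KEEP
r=23=10111 popcount=4 -> skip
r=24=11000 popcount=2 -> skip
r=25=11001 popcount=3 -> KEEP
r=26=11010 popcount=3 -> KEEP
r=27=11011 popcount=4 -> skip
r=28=11100 popcount=3 -> KEEP
r=29=11101 popcount=4 -> skip
r=30=11110 popcount=4 -> skip
r=31=11111 popcount=5 -> skip
r=32=100000 popcount=1 -> skip
r=33=100001 popcount=2 -> skip
r=34=100010 popcount=2 -> skip
r=35=100011 popcount=3 -> KEEP
r=36=100100 popcount=2 -> skip
r=37=100101 popcount=3 -> KEEP
r=38=100110 popcount=3 -> KEEP
r=39=100111 popcount=4 -> skip
r=40=101000 popcount=2 -> skip
r=41=101001 popcount=3 -> KEEP
r=42=101010 popcount=3 -> KEEP
r=43=101011 popcount=4 -> skip
r=44=101100 popcount=3 -> KEEP
r=45=101101 popcount=4 -> skip
r=46=101110 popcount=4 -> skip
r=47=101111 popcount=5 -> skip
r=48=110000 popcount=2 -> skip
r=49=110001 popcount=3 -> KEEP
r=50=110010 popcount=3 -> KEEP
r=51=110011 popcount=4 -> skip
r=52=110100 popcount=3 -> KEEP
r=53=110101 popcount=4 -> skip
r=54=110110 popcount=4 -> skip
r=55=110111 popcount=5 -> skip
r=56=111000 popcount=3 -> KEEP
r=57=111001 popcount=4 -> skip
r=58=111010 popcount=4 -> skip
r=59=111011 popcount=5 -> skip
r=60=111100 popcount=4 -> skip
r=61=111101 popcount=5 -> skip
r=62=111110 popcount=5 -> skip
r=63=111111 popcount=6 -> skip
r=64=1000000 popcount=1 -> skip
r=65=1000001 popcount=2 -> skip
r=66=1000010 popcount=2 -> skip
r=67=1000011 popcount=3 -> KEEP
Kept rows: 22 25 26 28 35 37 38 41 42 44 49 50 52 56 67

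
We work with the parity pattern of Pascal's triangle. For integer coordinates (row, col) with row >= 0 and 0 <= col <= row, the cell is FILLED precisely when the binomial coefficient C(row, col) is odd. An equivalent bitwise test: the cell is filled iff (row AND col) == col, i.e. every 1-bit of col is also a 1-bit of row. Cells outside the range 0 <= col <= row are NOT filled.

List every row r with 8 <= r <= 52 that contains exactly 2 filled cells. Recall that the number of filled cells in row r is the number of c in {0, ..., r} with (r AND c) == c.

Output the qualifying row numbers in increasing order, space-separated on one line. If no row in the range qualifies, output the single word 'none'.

Answer: 8 16 32

Derivation:
Row r has 2^popcount(r) filled cells, so we need popcount(r) = log2(2) = 1.
Scan r = 8..52 and keep those with exactly 1 one-bits:
r=8=1000 popcount=1 -> KEEP
r=9=1001 popcount=2 -> skip
r=10=1010 popcount=2 -> skip
r=11=1011 popcount=3 -> skip
r=12=1100 popcount=2 -> skip
r=13=1101 popcount=3 -> skip
r=14=1110 popcount=3 -> skip
r=15=1111 popcount=4 -> skip
r=16=10000 popcount=1 -> KEEP
r=17=10001 popcount=2 -> skip
r=18=10010 popcount=2 -> skip
r=19=10011 popcount=3 -> skip
r=20=10100 popcount=2 -> skip
r=21=10101 popcount=3 -> skip
r=22=10110 popcount=3 -> skip
r=23=10111 popcount=4 -> skip
r=24=11000 popcount=2 -> skip
r=25=11001 popcount=3 -> skip
r=26=11010 popcount=3 -> skip
r=27=11011 popcount=4 -> skip
r=28=11100 popcount=3 -> skip
r=29=11101 popcount=4 -> skip
r=30=11110 popcount=4 -> skip
r=31=11111 popcount=5 -> skip
r=32=100000 popcount=1 -> KEEP
r=33=100001 popcount=2 -> skip
r=34=100010 popcount=2 -> skip
r=35=100011 popcount=3 -> skip
r=36=100100 popcount=2 -> skip
r=37=100101 popcount=3 -> skip
r=38=100110 popcount=3 -> skip
r=39=100111 popcount=4 -> skip
r=40=101000 popcount=2 -> skip
r=41=101001 popcount=3 -> skip
r=42=101010 popcount=3 -> skip
r=43=101011 popcount=4 -> skip
r=44=101100 popcount=3 -> skip
r=45=101101 popcount=4 -> skip
r=46=101110 popcount=4 -> skip
r=47=101111 popcount=5 -> skip
r=48=110000 popcount=2 -> skip
r=49=110001 popcount=3 -> skip
r=50=110010 popcount=3 -> skip
r=51=110011 popcount=4 -> skip
r=52=110100 popcount=3 -> skip
Kept rows: 8 16 32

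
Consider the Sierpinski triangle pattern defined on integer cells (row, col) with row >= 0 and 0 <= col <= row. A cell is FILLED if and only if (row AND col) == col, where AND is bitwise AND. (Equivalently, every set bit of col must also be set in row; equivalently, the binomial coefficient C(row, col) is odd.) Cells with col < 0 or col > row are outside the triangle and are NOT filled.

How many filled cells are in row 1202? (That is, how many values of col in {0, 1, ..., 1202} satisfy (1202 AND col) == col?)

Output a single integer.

1202 in binary = 10010110010
popcount(1202) = number of 1-bits in 10010110010 = 5
A col c satisfies (1202 AND c) == c iff every set bit of c is also set in 1202; each of the 5 set bits of 1202 can independently be on or off in c.
count = 2^5 = 32

Answer: 32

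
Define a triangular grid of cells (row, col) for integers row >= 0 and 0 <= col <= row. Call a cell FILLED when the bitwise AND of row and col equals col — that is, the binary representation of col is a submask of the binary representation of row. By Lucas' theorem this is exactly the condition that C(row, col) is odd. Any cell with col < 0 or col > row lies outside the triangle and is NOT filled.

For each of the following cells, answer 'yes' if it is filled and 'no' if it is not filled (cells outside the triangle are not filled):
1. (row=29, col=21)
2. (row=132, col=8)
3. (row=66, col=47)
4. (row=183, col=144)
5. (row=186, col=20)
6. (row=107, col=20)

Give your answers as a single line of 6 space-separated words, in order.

(29,21): row=0b11101, col=0b10101, row AND col = 0b10101 = 21; 21 == 21 -> filled
(132,8): row=0b10000100, col=0b1000, row AND col = 0b0 = 0; 0 != 8 -> empty
(66,47): row=0b1000010, col=0b101111, row AND col = 0b10 = 2; 2 != 47 -> empty
(183,144): row=0b10110111, col=0b10010000, row AND col = 0b10010000 = 144; 144 == 144 -> filled
(186,20): row=0b10111010, col=0b10100, row AND col = 0b10000 = 16; 16 != 20 -> empty
(107,20): row=0b1101011, col=0b10100, row AND col = 0b0 = 0; 0 != 20 -> empty

Answer: yes no no yes no no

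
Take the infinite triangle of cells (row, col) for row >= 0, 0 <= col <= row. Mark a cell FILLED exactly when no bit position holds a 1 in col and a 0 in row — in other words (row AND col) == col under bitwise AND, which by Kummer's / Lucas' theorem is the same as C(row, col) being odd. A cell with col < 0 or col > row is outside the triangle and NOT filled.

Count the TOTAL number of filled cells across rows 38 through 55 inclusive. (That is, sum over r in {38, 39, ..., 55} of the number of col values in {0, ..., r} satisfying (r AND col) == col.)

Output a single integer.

r38=100110 pc3: +8 =8
r39=100111 pc4: +16 =24
r40=101000 pc2: +4 =28
r41=101001 pc3: +8 =36
r42=101010 pc3: +8 =44
r43=101011 pc4: +16 =60
r44=101100 pc3: +8 =68
r45=101101 pc4: +16 =84
r46=101110 pc4: +16 =100
r47=101111 pc5: +32 =132
r48=110000 pc2: +4 =136
r49=110001 pc3: +8 =144
r50=110010 pc3: +8 =152
r51=110011 pc4: +16 =168
r52=110100 pc3: +8 =176
r53=110101 pc4: +16 =192
r54=110110 pc4: +16 =208
r55=110111 pc5: +32 =240

Answer: 240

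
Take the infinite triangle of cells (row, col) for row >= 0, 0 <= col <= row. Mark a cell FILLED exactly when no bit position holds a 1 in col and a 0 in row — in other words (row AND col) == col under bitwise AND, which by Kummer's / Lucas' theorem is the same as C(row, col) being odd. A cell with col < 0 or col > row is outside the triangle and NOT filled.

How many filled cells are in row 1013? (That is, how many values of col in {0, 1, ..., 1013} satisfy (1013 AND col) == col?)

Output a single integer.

Answer: 256

Derivation:
1013 in binary = 1111110101
popcount(1013) = number of 1-bits in 1111110101 = 8
A col c satisfies (1013 AND c) == c iff every set bit of c is also set in 1013; each of the 8 set bits of 1013 can independently be on or off in c.
count = 2^8 = 256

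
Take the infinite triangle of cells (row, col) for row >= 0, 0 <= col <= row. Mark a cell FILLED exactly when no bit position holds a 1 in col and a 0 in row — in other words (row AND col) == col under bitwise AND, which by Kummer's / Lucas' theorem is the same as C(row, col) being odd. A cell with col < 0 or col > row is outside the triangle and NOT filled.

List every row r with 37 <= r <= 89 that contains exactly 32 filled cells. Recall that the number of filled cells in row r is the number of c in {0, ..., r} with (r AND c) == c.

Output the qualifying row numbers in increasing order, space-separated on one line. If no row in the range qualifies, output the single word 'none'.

Answer: 47 55 59 61 62 79 87

Derivation:
Row r has 2^popcount(r) filled cells, so we need popcount(r) = log2(32) = 5.
Scan r = 37..89 and keep those with exactly 5 one-bits:
r=37=100101 popcount=3 -> skip
r=38=100110 popcount=3 -> skip
r=39=100111 popcount=4 -> skip
r=40=101000 popcount=2 -> skip
r=41=101001 popcount=3 -> skip
r=42=101010 popcount=3 -> skip
r=43=101011 popcount=4 -> skip
r=44=101100 popcount=3 -> skip
r=45=101101 popcount=4 -> skip
r=46=101110 popcount=4 -> skip
r=47=101111 popcount=5 -> KEEP
r=48=110000 popcount=2 -> skip
r=49=110001 popcount=3 -> skip
r=50=110010 popcount=3 -> skip
r=51=110011 popcount=4 -> skip
r=52=110100 popcount=3 -> skip
r=53=110101 popcount=4 -> skip
r=54=110110 popcount=4 -> skip
r=55=110111 popcount=5 -> KEEP
r=56=111000 popcount=3 -> skip
r=57=111001 popcount=4 -> skip
r=58=111010 popcount=4 -> skip
r=59=111011 popcount=5 -> KEEP
r=60=111100 popcount=4 -> skip
r=61=111101 popcount=5 -> KEEP
r=62=111110 popcount=5 -> KEEP
r=63=111111 popcount=6 -> skip
r=64=1000000 popcount=1 -> skip
r=65=1000001 popcount=2 -> skip
r=66=1000010 popcount=2 -> skip
r=67=1000011 popcount=3 -> skip
r=68=1000100 popcount=2 -> skip
r=69=1000101 popcount=3 -> skip
r=70=1000110 popcount=3 -> skip
r=71=1000111 popcount=4 -> skip
r=72=1001000 popcount=2 -> skip
r=73=1001001 popcount=3 -> skip
r=74=1001010 popcount=3 -> skip
r=75=1001011 popcount=4 -> skip
r=76=1001100 popcount=3 -> skip
r=77=1001101 popcount=4 -> skip
r=78=1001110 popcount=4 -> skip
r=79=1001111 popcount=5 -> KEEP
r=80=1010000 popcount=2 -> skip
r=81=1010001 popcount=3 -> skip
r=82=1010010 popcount=3 -> skip
r=83=1010011 popcount=4 -> skip
r=84=1010100 popcount=3 -> skip
r=85=1010101 popcount=4 -> skip
r=86=1010110 popcount=4 -> skip
r=87=1010111 popcount=5 -> KEEP
r=88=1011000 popcount=3 -> skip
r=89=1011001 popcount=4 -> skip
Kept rows: 47 55 59 61 62 79 87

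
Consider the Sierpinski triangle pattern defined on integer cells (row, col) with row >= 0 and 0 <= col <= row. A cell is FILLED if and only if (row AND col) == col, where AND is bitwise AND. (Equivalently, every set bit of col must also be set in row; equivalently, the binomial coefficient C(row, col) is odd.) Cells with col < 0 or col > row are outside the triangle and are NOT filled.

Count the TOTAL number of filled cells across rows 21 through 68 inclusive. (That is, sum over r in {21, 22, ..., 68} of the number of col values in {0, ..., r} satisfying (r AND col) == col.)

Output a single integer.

Answer: 648

Derivation:
r21=10101 pc3: +8 =8
r22=10110 pc3: +8 =16
r23=10111 pc4: +16 =32
r24=11000 pc2: +4 =36
r25=11001 pc3: +8 =44
r26=11010 pc3: +8 =52
r27=11011 pc4: +16 =68
r28=11100 pc3: +8 =76
r29=11101 pc4: +16 =92
r30=11110 pc4: +16 =108
r31=11111 pc5: +32 =140
r32=100000 pc1: +2 =142
r33=100001 pc2: +4 =146
r34=100010 pc2: +4 =150
r35=100011 pc3: +8 =158
r36=100100 pc2: +4 =162
r37=100101 pc3: +8 =170
r38=100110 pc3: +8 =178
r39=100111 pc4: +16 =194
r40=101000 pc2: +4 =198
r41=101001 pc3: +8 =206
r42=101010 pc3: +8 =214
r43=101011 pc4: +16 =230
r44=101100 pc3: +8 =238
r45=101101 pc4: +16 =254
r46=101110 pc4: +16 =270
r47=101111 pc5: +32 =302
r48=110000 pc2: +4 =306
r49=110001 pc3: +8 =314
r50=110010 pc3: +8 =322
r51=110011 pc4: +16 =338
r52=110100 pc3: +8 =346
r53=110101 pc4: +16 =362
r54=110110 pc4: +16 =378
r55=110111 pc5: +32 =410
r56=111000 pc3: +8 =418
r57=111001 pc4: +16 =434
r58=111010 pc4: +16 =450
r59=111011 pc5: +32 =482
r60=111100 pc4: +16 =498
r61=111101 pc5: +32 =530
r62=111110 pc5: +32 =562
r63=111111 pc6: +64 =626
r64=1000000 pc1: +2 =628
r65=1000001 pc2: +4 =632
r66=1000010 pc2: +4 =636
r67=1000011 pc3: +8 =644
r68=1000100 pc2: +4 =648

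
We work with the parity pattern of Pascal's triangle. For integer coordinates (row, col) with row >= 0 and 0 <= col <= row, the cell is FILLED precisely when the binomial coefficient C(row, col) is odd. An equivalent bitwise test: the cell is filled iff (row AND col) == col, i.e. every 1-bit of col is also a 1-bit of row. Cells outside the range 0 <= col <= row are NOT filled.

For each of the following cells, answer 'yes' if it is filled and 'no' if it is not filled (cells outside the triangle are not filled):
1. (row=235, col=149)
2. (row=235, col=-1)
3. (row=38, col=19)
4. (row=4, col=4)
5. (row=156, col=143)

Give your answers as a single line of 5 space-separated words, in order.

(235,149): row=0b11101011, col=0b10010101, row AND col = 0b10000001 = 129; 129 != 149 -> empty
(235,-1): col outside [0, 235] -> not filled
(38,19): row=0b100110, col=0b10011, row AND col = 0b10 = 2; 2 != 19 -> empty
(4,4): row=0b100, col=0b100, row AND col = 0b100 = 4; 4 == 4 -> filled
(156,143): row=0b10011100, col=0b10001111, row AND col = 0b10001100 = 140; 140 != 143 -> empty

Answer: no no no yes no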